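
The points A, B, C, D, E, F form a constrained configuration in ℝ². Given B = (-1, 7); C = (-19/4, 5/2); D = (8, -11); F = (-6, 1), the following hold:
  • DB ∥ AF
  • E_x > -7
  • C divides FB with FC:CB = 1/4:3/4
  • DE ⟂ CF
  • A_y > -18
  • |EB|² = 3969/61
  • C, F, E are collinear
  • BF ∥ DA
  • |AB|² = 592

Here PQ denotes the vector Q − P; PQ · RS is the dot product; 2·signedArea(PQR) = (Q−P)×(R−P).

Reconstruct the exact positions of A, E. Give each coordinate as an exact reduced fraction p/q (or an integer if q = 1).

1. A_x = 3  [DB ∥ AF ∩ BF ∥ DA]
2. A_y = -17  [DB ∥ AF ∩ BF ∥ DA]
   → A = (3, -17)
3. E_x = -376/61  [C, F, E are collinear ∩ DE ⟂ CF]
4. E_y = 49/61  [C, F, E are collinear ∩ DE ⟂ CF]
   → E = (-376/61, 49/61)

A = (3, -17)
E = (-376/61, 49/61)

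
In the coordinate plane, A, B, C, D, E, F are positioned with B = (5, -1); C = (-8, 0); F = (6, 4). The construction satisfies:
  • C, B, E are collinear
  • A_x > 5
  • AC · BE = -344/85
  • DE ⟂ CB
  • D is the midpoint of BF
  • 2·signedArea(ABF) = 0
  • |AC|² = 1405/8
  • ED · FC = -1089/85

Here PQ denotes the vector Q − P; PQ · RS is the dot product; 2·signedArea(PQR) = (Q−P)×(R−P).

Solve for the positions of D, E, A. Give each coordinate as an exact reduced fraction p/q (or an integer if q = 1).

A = (21/4, 1/4)
D = (11/2, 3/2)
E = (451/85, -87/85)

1. D_x = 11/2  [D is the midpoint of BF]
2. D_y = 3/2  [D is the midpoint of BF]
   → D = (11/2, 3/2)
3. E_x = 451/85  [C, B, E are collinear ∩ DE ⟂ CB]
4. E_y = -87/85  [C, B, E are collinear ∩ DE ⟂ CB]
   → E = (451/85, -87/85)
5. A_x = 21/4  [2·signedArea(ABF) = 0 ∩ AC · BE = -344/85]
6. A_y = 1/4  [2·signedArea(ABF) = 0 ∩ AC · BE = -344/85]
   → A = (21/4, 1/4)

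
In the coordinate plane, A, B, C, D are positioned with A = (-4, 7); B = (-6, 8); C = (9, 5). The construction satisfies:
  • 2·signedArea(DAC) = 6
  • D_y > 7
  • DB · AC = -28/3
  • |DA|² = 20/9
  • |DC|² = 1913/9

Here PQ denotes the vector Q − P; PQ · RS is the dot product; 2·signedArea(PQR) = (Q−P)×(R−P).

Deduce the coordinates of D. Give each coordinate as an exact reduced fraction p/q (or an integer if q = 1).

D = (-16/3, 23/3)

1. D_x = -16/3  [2·signedArea(DAC) = 6 ∩ DB · AC = -28/3]
2. D_y = 23/3  [2·signedArea(DAC) = 6 ∩ DB · AC = -28/3]
   → D = (-16/3, 23/3)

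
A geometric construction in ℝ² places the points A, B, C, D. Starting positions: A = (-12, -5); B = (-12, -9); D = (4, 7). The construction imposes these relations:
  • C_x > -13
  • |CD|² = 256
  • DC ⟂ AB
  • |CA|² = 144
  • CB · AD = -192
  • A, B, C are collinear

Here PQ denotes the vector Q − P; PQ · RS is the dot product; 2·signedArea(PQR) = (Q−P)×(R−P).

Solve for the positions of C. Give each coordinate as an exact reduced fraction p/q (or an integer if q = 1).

1. C_x = -12  [A, B, C are collinear ∩ DC ⟂ AB]
2. C_y = 7  [A, B, C are collinear ∩ DC ⟂ AB]
   → C = (-12, 7)

C = (-12, 7)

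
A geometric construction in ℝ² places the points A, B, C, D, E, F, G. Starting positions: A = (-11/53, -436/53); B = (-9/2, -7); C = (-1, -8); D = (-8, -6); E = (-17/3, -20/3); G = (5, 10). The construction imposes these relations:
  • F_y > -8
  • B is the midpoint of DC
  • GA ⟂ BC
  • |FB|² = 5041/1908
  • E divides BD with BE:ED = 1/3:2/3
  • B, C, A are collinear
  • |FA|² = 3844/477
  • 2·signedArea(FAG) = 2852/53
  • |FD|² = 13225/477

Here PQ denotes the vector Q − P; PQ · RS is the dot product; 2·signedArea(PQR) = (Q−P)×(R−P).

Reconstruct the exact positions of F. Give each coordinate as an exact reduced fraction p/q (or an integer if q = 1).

1. F_x = -467/159  [line -966/53·x + 276/53·y + -782/53 = 0 ∩ |FB|² = 5041/1908]
2. F_y = -1184/159  [line -966/53·x + 276/53·y + -782/53 = 0 ∩ |FB|² = 5041/1908]
   → F = (-467/159, -1184/159)

F = (-467/159, -1184/159)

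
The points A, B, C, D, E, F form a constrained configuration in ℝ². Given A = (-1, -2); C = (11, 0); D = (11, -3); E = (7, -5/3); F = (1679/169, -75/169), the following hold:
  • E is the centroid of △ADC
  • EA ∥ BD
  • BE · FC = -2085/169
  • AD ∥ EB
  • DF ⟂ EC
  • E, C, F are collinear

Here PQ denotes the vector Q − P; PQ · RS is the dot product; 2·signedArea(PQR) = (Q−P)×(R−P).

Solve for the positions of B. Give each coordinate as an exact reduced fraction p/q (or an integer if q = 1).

1. B_x = 19  [EA ∥ BD ∩ AD ∥ EB]
2. B_y = -8/3  [EA ∥ BD ∩ AD ∥ EB]
   → B = (19, -8/3)

B = (19, -8/3)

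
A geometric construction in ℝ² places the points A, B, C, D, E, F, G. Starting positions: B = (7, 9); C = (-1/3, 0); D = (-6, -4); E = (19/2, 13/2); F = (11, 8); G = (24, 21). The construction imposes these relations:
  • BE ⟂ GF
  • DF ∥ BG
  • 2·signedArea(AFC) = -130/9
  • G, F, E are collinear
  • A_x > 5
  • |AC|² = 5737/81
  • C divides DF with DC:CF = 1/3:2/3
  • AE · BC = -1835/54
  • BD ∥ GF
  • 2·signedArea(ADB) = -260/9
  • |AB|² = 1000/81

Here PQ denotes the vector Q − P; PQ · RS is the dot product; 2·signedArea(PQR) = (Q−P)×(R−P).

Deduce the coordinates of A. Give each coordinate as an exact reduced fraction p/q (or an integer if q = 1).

A = (53/9, 17/3)

1. A_x = 53/9  [2·signedArea(AFC) = -130/9 ∩ 2·signedArea(ADB) = -260/9]
2. A_y = 17/3  [2·signedArea(AFC) = -130/9 ∩ 2·signedArea(ADB) = -260/9]
   → A = (53/9, 17/3)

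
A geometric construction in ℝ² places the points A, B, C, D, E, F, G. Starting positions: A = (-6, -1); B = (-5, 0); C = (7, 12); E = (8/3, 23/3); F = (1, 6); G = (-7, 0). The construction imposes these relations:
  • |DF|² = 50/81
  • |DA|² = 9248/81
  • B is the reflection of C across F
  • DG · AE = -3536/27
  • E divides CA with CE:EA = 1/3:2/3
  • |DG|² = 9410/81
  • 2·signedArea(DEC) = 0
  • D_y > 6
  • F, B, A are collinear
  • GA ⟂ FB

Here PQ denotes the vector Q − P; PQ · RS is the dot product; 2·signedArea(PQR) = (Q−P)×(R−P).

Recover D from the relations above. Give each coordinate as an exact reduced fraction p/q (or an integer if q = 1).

1. D_x = 14/9  [2·signedArea(DEC) = 0 ∩ DG · AE = -3536/27]
2. D_y = 59/9  [2·signedArea(DEC) = 0 ∩ DG · AE = -3536/27]
   → D = (14/9, 59/9)

D = (14/9, 59/9)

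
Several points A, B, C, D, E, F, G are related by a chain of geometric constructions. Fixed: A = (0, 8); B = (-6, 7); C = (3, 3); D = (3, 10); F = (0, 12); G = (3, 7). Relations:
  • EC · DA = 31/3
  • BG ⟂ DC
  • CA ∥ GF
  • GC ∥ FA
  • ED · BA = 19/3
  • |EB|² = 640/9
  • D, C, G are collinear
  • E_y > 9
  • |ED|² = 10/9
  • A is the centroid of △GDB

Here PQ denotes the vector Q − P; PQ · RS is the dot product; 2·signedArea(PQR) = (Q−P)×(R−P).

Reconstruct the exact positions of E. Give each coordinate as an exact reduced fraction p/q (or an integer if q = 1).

1. E_x = 2  [ED · BA = 19/3 ∩ EC · DA = 31/3]
2. E_y = 29/3  [ED · BA = 19/3 ∩ EC · DA = 31/3]
   → E = (2, 29/3)

E = (2, 29/3)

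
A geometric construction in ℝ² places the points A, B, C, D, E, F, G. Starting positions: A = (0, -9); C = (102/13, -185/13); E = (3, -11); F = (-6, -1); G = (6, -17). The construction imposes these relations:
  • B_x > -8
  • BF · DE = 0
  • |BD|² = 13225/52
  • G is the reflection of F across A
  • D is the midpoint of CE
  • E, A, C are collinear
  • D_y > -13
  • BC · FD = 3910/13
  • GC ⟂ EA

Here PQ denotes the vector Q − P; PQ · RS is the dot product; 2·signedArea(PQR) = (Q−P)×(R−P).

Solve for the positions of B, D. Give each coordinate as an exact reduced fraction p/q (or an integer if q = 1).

1. D_x = 141/26  [D is the midpoint of CE]
2. D_y = -164/13  [D is the midpoint of CE]
   → D = (141/26, -164/13)
3. B_x = -102/13  [BF · DE = 0 ∩ BC · FD = 3910/13]
4. B_y = -49/13  [BF · DE = 0 ∩ BC · FD = 3910/13]
   → B = (-102/13, -49/13)

B = (-102/13, -49/13)
D = (141/26, -164/13)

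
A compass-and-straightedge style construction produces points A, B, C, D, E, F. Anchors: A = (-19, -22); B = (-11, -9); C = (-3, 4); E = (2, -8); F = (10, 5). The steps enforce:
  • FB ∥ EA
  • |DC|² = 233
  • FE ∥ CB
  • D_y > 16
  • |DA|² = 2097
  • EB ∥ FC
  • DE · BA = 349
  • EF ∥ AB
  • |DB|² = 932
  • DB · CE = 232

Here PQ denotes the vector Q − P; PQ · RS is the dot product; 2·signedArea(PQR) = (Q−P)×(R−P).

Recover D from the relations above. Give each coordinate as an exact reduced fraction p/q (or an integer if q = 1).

D = (5, 17)

1. D_x = 5  [DB · CE = 232 ∩ DE · BA = 349]
2. D_y = 17  [DB · CE = 232 ∩ DE · BA = 349]
   → D = (5, 17)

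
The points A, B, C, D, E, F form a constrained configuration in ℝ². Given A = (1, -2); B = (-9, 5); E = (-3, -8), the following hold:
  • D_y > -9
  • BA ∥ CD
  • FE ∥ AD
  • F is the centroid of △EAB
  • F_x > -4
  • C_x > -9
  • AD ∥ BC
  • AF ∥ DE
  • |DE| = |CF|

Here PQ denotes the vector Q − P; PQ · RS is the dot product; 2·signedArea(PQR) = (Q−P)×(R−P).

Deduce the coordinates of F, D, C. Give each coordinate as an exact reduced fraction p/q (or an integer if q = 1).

1. F_x = -11/3  [F is the centroid of △EAB]
2. F_y = -5/3  [F is the centroid of △EAB]
   → F = (-11/3, -5/3)
3. D_x = 5/3  [AF ∥ DE ∩ FE ∥ AD]
4. D_y = -25/3  [AF ∥ DE ∩ FE ∥ AD]
   → D = (5/3, -25/3)
5. C_x = -25/3  [BA ∥ CD ∩ AD ∥ BC]
6. C_y = -4/3  [BA ∥ CD ∩ AD ∥ BC]
   → C = (-25/3, -4/3)

C = (-25/3, -4/3)
D = (5/3, -25/3)
F = (-11/3, -5/3)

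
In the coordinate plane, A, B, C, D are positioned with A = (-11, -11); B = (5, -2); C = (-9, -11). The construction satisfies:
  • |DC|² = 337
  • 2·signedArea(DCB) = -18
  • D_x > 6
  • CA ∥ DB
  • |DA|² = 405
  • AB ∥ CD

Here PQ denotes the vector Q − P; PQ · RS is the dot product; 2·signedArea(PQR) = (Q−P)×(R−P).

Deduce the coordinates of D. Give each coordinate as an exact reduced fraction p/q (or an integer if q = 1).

D = (7, -2)

1. D_x = 7  [CA ∥ DB ∩ AB ∥ CD]
2. D_y = -2  [CA ∥ DB ∩ AB ∥ CD]
   → D = (7, -2)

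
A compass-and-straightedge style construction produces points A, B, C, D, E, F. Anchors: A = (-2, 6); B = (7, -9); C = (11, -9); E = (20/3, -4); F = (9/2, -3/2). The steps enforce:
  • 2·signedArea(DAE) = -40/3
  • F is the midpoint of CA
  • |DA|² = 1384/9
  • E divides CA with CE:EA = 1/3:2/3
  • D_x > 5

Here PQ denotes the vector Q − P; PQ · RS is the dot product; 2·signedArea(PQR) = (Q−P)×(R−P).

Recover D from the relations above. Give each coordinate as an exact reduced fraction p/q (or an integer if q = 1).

D = (16/3, -4)

1. D_x = 16/3  [line 10·x + 26/3·y + -56/3 = 0 ∩ |DA|² = 1384/9]
2. D_y = -4  [line 10·x + 26/3·y + -56/3 = 0 ∩ |DA|² = 1384/9]
   → D = (16/3, -4)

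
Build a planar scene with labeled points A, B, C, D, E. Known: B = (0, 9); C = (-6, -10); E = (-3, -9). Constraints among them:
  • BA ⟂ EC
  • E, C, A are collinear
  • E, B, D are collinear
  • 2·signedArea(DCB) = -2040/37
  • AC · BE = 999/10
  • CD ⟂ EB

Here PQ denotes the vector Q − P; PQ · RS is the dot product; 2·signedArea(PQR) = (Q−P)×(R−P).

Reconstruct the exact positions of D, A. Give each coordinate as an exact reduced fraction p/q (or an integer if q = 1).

1. D_x = -120/37  [E, B, D are collinear ∩ CD ⟂ EB]
2. D_y = -387/37  [E, B, D are collinear ∩ CD ⟂ EB]
   → D = (-120/37, -387/37)
3. A_x = 51/10  [E, C, A are collinear ∩ BA ⟂ EC]
4. A_y = -63/10  [E, C, A are collinear ∩ BA ⟂ EC]
   → A = (51/10, -63/10)

A = (51/10, -63/10)
D = (-120/37, -387/37)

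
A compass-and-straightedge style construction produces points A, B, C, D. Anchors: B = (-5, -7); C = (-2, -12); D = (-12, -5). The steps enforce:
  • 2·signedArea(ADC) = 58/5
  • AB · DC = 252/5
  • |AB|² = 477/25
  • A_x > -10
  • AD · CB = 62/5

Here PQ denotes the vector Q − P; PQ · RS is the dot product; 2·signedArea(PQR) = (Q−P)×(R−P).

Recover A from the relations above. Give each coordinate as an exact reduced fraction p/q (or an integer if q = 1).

1. A_x = -46/5  [AB · DC = 252/5 ∩ 2·signedArea(ADC) = 58/5]
2. A_y = -29/5  [AB · DC = 252/5 ∩ 2·signedArea(ADC) = 58/5]
   → A = (-46/5, -29/5)

A = (-46/5, -29/5)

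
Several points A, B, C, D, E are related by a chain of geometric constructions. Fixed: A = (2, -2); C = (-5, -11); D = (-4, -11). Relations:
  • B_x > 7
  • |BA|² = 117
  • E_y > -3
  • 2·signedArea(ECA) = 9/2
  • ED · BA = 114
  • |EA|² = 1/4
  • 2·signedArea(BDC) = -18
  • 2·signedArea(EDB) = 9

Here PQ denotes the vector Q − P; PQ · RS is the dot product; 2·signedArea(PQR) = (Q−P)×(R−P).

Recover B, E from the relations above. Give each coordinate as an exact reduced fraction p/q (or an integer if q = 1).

B = (8, 7)
E = (3/2, -2)

1. B_y = 7  [2·signedArea(BDC) = -18]
2. B_x = 8  [|BA|² = 117]
   → B = (8, 7)
3. E_x = 3/2  [ED · BA = 114 ∩ 2·signedArea(EDB) = 9]
4. E_y = -2  [ED · BA = 114 ∩ 2·signedArea(EDB) = 9]
   → E = (3/2, -2)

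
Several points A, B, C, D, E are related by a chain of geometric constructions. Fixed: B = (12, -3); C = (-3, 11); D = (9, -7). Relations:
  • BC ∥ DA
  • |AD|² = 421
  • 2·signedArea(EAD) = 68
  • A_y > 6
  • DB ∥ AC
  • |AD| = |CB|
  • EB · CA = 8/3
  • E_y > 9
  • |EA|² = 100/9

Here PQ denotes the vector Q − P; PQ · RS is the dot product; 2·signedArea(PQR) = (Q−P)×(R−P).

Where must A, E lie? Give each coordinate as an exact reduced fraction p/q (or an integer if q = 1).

A = (-6, 7)
E = (-4, 29/3)

1. A_x = -6  [DB ∥ AC ∩ BC ∥ DA]
2. A_y = 7  [DB ∥ AC ∩ BC ∥ DA]
   → A = (-6, 7)
3. E_x = -4  [EB · CA = 8/3 ∩ 2·signedArea(EAD) = 68]
4. E_y = 29/3  [EB · CA = 8/3 ∩ 2·signedArea(EAD) = 68]
   → E = (-4, 29/3)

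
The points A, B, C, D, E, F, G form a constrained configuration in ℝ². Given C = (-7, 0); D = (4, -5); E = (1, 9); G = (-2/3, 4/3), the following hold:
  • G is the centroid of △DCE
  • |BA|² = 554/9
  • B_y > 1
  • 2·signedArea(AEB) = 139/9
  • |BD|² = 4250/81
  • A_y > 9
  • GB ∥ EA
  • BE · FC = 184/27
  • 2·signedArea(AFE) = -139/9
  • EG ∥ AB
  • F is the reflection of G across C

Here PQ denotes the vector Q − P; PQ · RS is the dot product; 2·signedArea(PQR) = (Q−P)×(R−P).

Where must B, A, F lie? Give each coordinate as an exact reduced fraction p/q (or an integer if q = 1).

1. F_x = -40/3  [F is the reflection of G across C]
2. F_y = -4/3  [F is the reflection of G across C]
   → F = (-40/3, -4/3)
3. B_x = 13/9  [line -19/3·x + -4/3·y + 311/27 = 0 ∩ |BD|² = 4250/81]
4. B_y = 16/9  [line -19/3·x + -4/3·y + 311/27 = 0 ∩ |BD|² = 4250/81]
   → B = (13/9, 16/9)
5. A_x = 28/9  [EG ∥ AB ∩ GB ∥ EA]
6. A_y = 85/9  [EG ∥ AB ∩ GB ∥ EA]
   → A = (28/9, 85/9)

A = (28/9, 85/9)
B = (13/9, 16/9)
F = (-40/3, -4/3)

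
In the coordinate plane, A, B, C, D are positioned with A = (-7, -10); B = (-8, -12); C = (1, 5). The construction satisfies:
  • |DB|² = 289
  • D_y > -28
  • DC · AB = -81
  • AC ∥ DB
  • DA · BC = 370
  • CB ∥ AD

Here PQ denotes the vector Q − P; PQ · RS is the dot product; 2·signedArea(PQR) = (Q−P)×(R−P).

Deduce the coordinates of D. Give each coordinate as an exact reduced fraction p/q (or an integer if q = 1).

1. D_x = -16  [AC ∥ DB ∩ CB ∥ AD]
2. D_y = -27  [AC ∥ DB ∩ CB ∥ AD]
   → D = (-16, -27)

D = (-16, -27)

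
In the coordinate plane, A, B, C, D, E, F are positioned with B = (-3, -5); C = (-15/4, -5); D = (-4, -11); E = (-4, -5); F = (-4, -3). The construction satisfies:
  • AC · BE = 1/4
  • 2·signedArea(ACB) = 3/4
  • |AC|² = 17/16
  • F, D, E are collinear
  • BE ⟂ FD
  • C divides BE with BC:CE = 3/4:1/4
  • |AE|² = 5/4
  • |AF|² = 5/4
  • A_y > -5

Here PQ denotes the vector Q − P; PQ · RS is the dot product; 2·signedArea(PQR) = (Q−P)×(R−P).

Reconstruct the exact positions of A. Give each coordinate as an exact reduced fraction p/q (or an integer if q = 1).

1. A_x = -7/2  [AC · BE = 1/4 ∩ 2·signedArea(ACB) = 3/4]
2. A_y = -4  [AC · BE = 1/4 ∩ 2·signedArea(ACB) = 3/4]
   → A = (-7/2, -4)

A = (-7/2, -4)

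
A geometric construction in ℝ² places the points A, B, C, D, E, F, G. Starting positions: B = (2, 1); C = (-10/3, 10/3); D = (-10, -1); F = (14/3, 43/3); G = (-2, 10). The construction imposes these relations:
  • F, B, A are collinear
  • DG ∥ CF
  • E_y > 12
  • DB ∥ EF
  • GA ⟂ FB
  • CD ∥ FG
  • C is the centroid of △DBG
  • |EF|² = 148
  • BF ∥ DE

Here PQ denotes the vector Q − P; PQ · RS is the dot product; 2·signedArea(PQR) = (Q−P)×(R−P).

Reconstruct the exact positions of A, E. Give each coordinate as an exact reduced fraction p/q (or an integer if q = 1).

A = (93/26, 231/26)
E = (-22/3, 37/3)

1. A_x = 93/26  [F, B, A are collinear ∩ GA ⟂ FB]
2. A_y = 231/26  [F, B, A are collinear ∩ GA ⟂ FB]
   → A = (93/26, 231/26)
3. E_x = -22/3  [DB ∥ EF ∩ BF ∥ DE]
4. E_y = 37/3  [DB ∥ EF ∩ BF ∥ DE]
   → E = (-22/3, 37/3)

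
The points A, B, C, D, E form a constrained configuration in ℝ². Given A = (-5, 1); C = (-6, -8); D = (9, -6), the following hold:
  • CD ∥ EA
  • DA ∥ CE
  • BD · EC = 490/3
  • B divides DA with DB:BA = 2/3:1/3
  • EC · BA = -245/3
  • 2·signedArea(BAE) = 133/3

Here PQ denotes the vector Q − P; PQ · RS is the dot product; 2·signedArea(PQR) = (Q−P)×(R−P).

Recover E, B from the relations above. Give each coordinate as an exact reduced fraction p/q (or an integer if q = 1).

1. E_x = -20  [CD ∥ EA ∩ DA ∥ CE]
2. E_y = -1  [CD ∥ EA ∩ DA ∥ CE]
   → E = (-20, -1)
3. B_x = -1/3  [B divides DA with DB:BA = 2/3:1/3]
4. B_y = -4/3  [B divides DA with DB:BA = 2/3:1/3]
   → B = (-1/3, -4/3)

B = (-1/3, -4/3)
E = (-20, -1)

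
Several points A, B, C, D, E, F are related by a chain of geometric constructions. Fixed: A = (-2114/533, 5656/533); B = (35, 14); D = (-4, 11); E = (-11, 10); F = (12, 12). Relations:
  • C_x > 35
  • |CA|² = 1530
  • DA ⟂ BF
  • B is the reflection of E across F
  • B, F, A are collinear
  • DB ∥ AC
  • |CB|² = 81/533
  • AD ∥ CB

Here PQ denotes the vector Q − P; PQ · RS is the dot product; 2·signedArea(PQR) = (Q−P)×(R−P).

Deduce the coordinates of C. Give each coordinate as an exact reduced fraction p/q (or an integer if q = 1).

1. C_x = 18673/533  [AD ∥ CB ∩ DB ∥ AC]
2. C_y = 7255/533  [AD ∥ CB ∩ DB ∥ AC]
   → C = (18673/533, 7255/533)

C = (18673/533, 7255/533)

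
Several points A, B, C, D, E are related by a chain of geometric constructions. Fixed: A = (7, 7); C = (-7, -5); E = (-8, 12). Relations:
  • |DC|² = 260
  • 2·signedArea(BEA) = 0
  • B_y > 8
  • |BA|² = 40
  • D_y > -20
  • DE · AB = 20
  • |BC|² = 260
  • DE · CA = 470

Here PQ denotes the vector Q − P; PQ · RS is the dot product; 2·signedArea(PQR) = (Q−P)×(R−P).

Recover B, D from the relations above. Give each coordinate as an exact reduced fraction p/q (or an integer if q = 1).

B = (1, 9)
D = (-15, -19)

1. B_x = 1  [line 5·x + 15·y + -140 = 0 ∩ |BA|² = 40]
2. B_y = 9  [line 5·x + 15·y + -140 = 0 ∩ |BA|² = 40]
   → B = (1, 9)
3. D_x = -15  [DE · CA = 470 ∩ DE · AB = 20]
4. D_y = -19  [DE · CA = 470 ∩ DE · AB = 20]
   → D = (-15, -19)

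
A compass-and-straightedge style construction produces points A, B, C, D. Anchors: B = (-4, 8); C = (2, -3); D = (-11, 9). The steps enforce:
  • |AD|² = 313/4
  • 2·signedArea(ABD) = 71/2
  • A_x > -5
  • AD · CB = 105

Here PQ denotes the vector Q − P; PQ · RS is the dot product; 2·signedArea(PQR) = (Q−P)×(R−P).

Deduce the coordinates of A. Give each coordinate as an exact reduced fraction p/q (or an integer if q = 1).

A = (-9/2, 3)

1. A_x = -9/2  [AD · CB = 105 ∩ 2·signedArea(ABD) = 71/2]
2. A_y = 3  [AD · CB = 105 ∩ 2·signedArea(ABD) = 71/2]
   → A = (-9/2, 3)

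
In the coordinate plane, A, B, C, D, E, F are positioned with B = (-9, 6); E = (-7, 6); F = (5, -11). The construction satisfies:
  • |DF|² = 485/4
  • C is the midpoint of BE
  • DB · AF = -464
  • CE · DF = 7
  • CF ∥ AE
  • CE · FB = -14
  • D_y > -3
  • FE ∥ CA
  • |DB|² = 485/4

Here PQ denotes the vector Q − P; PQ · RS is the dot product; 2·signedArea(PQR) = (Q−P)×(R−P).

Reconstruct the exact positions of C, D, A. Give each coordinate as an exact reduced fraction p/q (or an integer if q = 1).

A = (-20, 23)
C = (-8, 6)
D = (-2, -5/2)

1. C_x = -8  [C is the midpoint of BE]
2. C_y = 6  [C is the midpoint of BE]
   → C = (-8, 6)
3. D_x = -2  [CE · DF = 7]
4. D_y = -5/2  [|DF|² = 485/4]
   → D = (-2, -5/2)
5. A_x = -20  [DB · AF = -464 ∩ CF ∥ AE]
6. A_y = 23  [DB · AF = -464 ∩ CF ∥ AE]
   → A = (-20, 23)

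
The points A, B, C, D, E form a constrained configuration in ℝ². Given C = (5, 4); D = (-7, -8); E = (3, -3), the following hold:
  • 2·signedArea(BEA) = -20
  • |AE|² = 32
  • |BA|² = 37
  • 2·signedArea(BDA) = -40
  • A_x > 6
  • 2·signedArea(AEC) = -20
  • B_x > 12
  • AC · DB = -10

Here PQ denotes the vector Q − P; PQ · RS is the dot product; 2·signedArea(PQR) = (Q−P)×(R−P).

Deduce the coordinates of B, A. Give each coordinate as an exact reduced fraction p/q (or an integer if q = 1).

1. A_x = 7  [line -7·x + 2·y + 47 = 0 ∩ |AE|² = 32]
2. A_y = 1  [line -7·x + 2·y + 47 = 0 ∩ |AE|² = 32]
   → A = (7, 1)
3. B_x = 13  [2·signedArea(BEA) = -20 ∩ AC · DB = -10]
4. B_y = 2  [2·signedArea(BEA) = -20 ∩ AC · DB = -10]
   → B = (13, 2)

A = (7, 1)
B = (13, 2)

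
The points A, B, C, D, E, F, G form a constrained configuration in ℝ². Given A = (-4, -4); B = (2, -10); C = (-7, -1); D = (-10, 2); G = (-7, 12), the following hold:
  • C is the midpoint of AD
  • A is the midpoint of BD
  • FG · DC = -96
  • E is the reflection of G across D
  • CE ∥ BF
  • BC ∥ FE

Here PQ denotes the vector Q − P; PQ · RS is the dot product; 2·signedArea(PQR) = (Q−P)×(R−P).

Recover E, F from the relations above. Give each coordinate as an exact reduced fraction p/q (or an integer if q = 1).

E = (-13, -8)
F = (-4, -17)

1. E_x = -13  [E is the reflection of G across D]
2. E_y = -8  [E is the reflection of G across D]
   → E = (-13, -8)
3. F_x = -4  [BC ∥ FE ∩ CE ∥ BF]
4. F_y = -17  [BC ∥ FE ∩ CE ∥ BF]
   → F = (-4, -17)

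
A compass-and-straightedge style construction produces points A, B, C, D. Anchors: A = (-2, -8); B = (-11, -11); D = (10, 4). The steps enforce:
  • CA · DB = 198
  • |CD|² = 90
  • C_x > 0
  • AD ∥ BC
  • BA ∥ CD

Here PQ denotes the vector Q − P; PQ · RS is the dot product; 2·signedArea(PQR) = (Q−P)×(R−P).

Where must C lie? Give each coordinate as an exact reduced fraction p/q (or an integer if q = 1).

C = (1, 1)

1. C_x = 1  [BA ∥ CD ∩ AD ∥ BC]
2. C_y = 1  [BA ∥ CD ∩ AD ∥ BC]
   → C = (1, 1)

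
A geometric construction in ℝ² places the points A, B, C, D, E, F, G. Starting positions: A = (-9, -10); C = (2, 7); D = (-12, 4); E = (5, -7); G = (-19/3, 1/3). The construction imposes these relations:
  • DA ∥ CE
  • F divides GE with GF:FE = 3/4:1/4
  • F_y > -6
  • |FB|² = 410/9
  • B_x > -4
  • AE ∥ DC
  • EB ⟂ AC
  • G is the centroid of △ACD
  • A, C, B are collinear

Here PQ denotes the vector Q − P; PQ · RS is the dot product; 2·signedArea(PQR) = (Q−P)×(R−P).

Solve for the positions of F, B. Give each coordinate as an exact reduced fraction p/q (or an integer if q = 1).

1. F_x = 13/6  [F divides GE with GF:FE = 3/4:1/4]
2. F_y = -31/6  [F divides GE with GF:FE = 3/4:1/4]
   → F = (13/6, -31/6)
3. B_x = -7/2  [A, C, B are collinear ∩ EB ⟂ AC]
4. B_y = -3/2  [A, C, B are collinear ∩ EB ⟂ AC]
   → B = (-7/2, -3/2)

B = (-7/2, -3/2)
F = (13/6, -31/6)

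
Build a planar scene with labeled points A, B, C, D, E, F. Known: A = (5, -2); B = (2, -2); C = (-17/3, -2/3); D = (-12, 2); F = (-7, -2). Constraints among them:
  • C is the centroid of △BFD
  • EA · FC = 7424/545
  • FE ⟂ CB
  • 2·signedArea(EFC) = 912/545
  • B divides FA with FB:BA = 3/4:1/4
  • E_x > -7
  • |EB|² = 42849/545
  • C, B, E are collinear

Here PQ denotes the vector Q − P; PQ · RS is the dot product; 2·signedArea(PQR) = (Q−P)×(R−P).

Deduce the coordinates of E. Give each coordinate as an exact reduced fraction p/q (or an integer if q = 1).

E = (-3671/545, -262/545)

1. E_x = -3671/545  [C, B, E are collinear ∩ FE ⟂ CB]
2. E_y = -262/545  [C, B, E are collinear ∩ FE ⟂ CB]
   → E = (-3671/545, -262/545)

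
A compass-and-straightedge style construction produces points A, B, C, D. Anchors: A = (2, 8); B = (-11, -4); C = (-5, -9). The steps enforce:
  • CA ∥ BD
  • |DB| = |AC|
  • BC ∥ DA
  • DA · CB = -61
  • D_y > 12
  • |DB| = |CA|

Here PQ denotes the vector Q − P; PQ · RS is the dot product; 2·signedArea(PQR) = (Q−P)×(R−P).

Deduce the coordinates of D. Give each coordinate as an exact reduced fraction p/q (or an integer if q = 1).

D = (-4, 13)

1. D_x = -4  [BC ∥ DA ∩ CA ∥ BD]
2. D_y = 13  [BC ∥ DA ∩ CA ∥ BD]
   → D = (-4, 13)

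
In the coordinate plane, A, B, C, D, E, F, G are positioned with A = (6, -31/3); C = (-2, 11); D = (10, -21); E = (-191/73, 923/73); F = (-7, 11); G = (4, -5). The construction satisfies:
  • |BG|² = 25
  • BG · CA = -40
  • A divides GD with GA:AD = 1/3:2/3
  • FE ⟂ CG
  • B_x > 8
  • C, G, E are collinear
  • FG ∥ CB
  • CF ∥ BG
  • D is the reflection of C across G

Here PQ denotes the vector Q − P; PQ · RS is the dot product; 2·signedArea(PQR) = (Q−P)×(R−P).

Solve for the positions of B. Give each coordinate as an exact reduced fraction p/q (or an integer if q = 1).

1. B_x = 9  [CF ∥ BG ∩ FG ∥ CB]
2. B_y = -5  [CF ∥ BG ∩ FG ∥ CB]
   → B = (9, -5)

B = (9, -5)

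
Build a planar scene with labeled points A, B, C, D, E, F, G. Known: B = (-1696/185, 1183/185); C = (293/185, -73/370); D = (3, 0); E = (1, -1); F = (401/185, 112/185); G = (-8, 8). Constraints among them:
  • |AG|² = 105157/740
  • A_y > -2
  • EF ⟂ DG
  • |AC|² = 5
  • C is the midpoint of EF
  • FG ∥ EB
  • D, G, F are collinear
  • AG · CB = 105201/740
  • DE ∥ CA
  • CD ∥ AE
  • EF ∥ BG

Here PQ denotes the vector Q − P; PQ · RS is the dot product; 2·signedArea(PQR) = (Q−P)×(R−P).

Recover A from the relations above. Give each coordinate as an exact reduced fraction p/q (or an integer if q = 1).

A = (-77/185, -443/370)

1. A_x = -77/185  [CD ∥ AE ∩ DE ∥ CA]
2. A_y = -443/370  [CD ∥ AE ∩ DE ∥ CA]
   → A = (-77/185, -443/370)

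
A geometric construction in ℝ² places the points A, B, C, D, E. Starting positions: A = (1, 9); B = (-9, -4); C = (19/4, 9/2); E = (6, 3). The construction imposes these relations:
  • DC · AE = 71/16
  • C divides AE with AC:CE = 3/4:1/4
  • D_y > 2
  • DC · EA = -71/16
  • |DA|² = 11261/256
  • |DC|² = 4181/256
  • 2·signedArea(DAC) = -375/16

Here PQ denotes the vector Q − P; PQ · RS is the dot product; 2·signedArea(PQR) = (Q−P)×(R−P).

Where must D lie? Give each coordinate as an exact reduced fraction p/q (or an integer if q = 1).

1. D_x = 21/16  [2·signedArea(DAC) = -375/16 ∩ DC · AE = 71/16]
2. D_y = 19/8  [2·signedArea(DAC) = -375/16 ∩ DC · AE = 71/16]
   → D = (21/16, 19/8)

D = (21/16, 19/8)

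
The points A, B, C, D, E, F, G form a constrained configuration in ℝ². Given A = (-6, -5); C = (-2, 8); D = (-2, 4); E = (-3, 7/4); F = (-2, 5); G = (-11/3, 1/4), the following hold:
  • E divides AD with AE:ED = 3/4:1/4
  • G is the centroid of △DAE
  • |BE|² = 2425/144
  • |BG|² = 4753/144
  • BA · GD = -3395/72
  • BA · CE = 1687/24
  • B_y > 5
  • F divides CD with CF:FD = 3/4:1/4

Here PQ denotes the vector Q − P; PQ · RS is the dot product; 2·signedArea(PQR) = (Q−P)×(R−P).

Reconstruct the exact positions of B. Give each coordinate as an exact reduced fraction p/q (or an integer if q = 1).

B = (-4/3, 11/2)

1. B_x = -4/3  [BA · CE = 1687/24 ∩ BA · GD = -3395/72]
2. B_y = 11/2  [BA · CE = 1687/24 ∩ BA · GD = -3395/72]
   → B = (-4/3, 11/2)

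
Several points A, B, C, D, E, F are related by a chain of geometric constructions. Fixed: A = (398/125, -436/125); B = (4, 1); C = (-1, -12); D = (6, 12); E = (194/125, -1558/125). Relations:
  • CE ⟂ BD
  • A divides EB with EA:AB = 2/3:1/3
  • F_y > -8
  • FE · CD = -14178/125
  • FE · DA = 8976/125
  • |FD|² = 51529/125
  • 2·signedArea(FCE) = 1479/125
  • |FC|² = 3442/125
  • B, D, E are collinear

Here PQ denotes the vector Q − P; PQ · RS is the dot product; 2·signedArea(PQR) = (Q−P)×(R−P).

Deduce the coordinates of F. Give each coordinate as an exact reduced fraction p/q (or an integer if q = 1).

F = (296/125, -997/125)

1. F_x = 296/125  [FE · CD = -14178/125 ∩ FE · DA = 8976/125]
2. F_y = -997/125  [FE · CD = -14178/125 ∩ FE · DA = 8976/125]
   → F = (296/125, -997/125)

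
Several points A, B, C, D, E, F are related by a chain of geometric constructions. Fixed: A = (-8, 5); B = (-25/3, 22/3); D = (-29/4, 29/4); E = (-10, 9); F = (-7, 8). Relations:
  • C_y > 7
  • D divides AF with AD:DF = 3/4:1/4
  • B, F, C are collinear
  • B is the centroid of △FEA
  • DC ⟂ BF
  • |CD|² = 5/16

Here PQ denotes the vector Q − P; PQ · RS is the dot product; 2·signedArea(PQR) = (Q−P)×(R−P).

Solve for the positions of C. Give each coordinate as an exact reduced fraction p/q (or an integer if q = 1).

C = (-15/2, 31/4)

1. C_x = -15/2  [B, F, C are collinear ∩ DC ⟂ BF]
2. C_y = 31/4  [B, F, C are collinear ∩ DC ⟂ BF]
   → C = (-15/2, 31/4)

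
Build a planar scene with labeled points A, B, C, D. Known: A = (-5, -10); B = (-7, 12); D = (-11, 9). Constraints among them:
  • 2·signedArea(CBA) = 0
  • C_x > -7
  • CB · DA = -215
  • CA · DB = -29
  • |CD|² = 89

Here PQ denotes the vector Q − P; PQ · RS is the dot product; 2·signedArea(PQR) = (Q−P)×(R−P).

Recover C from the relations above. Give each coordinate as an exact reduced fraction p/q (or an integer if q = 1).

1. C_x = -6  [2·signedArea(CBA) = 0 ∩ CA · DB = -29]
2. C_y = 1  [2·signedArea(CBA) = 0 ∩ CA · DB = -29]
   → C = (-6, 1)

C = (-6, 1)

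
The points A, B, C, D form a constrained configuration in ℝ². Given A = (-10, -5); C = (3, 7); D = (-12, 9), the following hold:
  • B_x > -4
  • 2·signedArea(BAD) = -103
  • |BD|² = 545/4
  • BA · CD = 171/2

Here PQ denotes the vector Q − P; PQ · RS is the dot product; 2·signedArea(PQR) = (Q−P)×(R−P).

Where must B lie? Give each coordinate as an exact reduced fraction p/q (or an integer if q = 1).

B = (-7/2, 1)

1. B_x = -7/2  [2·signedArea(BAD) = -103 ∩ BA · CD = 171/2]
2. B_y = 1  [2·signedArea(BAD) = -103 ∩ BA · CD = 171/2]
   → B = (-7/2, 1)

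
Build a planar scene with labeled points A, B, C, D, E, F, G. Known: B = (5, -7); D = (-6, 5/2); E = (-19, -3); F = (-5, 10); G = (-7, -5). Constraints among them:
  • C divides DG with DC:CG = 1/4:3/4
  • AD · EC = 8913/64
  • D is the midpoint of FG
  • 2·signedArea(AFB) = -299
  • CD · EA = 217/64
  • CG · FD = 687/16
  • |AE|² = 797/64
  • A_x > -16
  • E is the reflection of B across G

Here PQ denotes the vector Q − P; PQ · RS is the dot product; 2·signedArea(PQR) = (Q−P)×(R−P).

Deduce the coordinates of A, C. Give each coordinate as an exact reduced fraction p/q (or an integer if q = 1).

A = (-63/4, -13/8)
C = (-25/4, 5/8)

1. A_x = -63/4  [line 17·x + 10·y + 284 = 0 ∩ |AE|² = 797/64]
2. A_y = -13/8  [line 17·x + 10·y + 284 = 0 ∩ |AE|² = 797/64]
   → A = (-63/4, -13/8)
3. C_x = -25/4  [C divides DG with DC:CG = 1/4:3/4]
4. C_y = 5/8  [C divides DG with DC:CG = 1/4:3/4]
   → C = (-25/4, 5/8)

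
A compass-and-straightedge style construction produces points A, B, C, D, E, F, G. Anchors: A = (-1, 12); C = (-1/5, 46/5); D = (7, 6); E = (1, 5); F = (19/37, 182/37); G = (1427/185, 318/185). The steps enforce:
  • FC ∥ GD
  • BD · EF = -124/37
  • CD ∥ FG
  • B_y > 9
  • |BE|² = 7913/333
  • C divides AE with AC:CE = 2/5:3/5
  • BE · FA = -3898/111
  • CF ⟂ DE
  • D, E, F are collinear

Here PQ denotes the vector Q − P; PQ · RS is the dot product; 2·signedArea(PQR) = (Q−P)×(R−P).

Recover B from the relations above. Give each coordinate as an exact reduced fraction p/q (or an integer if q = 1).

B = (-55/111, 1070/111)

1. B_x = -55/111  [BE · FA = -3898/111 ∩ BD · EF = -124/37]
2. B_y = 1070/111  [BE · FA = -3898/111 ∩ BD · EF = -124/37]
   → B = (-55/111, 1070/111)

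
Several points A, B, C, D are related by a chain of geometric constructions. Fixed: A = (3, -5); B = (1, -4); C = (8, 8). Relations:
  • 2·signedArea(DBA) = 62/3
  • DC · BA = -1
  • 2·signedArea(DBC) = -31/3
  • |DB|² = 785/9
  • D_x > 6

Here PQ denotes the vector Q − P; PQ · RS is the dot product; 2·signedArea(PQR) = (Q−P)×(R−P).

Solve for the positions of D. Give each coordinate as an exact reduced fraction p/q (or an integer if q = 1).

D = (19/3, 11/3)

1. D_x = 19/3  [2·signedArea(DBC) = -31/3 ∩ 2·signedArea(DBA) = 62/3]
2. D_y = 11/3  [2·signedArea(DBC) = -31/3 ∩ 2·signedArea(DBA) = 62/3]
   → D = (19/3, 11/3)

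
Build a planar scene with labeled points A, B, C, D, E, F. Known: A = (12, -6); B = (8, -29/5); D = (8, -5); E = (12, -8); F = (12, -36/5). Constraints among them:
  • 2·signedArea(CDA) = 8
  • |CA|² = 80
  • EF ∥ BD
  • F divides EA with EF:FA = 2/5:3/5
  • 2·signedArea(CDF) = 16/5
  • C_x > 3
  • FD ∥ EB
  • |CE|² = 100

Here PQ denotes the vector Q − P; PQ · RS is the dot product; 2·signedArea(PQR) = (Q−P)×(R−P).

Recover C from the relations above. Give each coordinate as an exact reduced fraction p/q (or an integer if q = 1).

C = (4, -2)

1. C_x = 4  [2·signedArea(CDA) = 8 ∩ 2·signedArea(CDF) = 16/5]
2. C_y = -2  [2·signedArea(CDA) = 8 ∩ 2·signedArea(CDF) = 16/5]
   → C = (4, -2)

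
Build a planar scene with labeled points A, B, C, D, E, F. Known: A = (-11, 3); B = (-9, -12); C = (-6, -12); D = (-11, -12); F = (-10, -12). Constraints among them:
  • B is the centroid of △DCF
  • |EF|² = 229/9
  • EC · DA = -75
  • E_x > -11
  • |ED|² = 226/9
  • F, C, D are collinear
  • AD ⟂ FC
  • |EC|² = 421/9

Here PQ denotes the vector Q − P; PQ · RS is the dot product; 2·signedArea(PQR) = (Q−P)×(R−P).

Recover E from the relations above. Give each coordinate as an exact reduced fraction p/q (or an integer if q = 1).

1. E_y = -7  [EC · DA = -75]
2. E_x = -32/3  [|ED|² = 226/9]
   → E = (-32/3, -7)

E = (-32/3, -7)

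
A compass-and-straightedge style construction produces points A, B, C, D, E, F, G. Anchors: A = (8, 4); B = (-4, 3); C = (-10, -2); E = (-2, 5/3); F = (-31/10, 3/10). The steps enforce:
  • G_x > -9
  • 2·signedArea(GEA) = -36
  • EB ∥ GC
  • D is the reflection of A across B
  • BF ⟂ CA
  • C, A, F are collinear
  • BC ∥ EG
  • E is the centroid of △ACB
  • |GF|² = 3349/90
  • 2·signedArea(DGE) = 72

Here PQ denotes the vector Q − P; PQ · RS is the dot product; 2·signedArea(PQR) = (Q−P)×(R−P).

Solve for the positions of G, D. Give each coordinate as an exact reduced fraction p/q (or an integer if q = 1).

D = (-16, 2)
G = (-8, -10/3)

1. G_x = -8  [EB ∥ GC ∩ BC ∥ EG]
2. G_y = -10/3  [EB ∥ GC ∩ BC ∥ EG]
   → G = (-8, -10/3)
3. D_x = -16  [D is the reflection of A across B]
4. D_y = 2  [D is the reflection of A across B]
   → D = (-16, 2)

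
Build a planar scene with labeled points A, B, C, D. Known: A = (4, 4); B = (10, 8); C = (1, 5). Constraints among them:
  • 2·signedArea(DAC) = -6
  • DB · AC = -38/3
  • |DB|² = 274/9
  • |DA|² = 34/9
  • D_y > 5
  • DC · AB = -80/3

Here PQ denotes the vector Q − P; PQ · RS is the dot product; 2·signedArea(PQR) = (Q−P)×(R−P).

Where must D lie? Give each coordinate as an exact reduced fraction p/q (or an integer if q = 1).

1. D_x = 5  [2·signedArea(DAC) = -6 ∩ DC · AB = -80/3]
2. D_y = 17/3  [2·signedArea(DAC) = -6 ∩ DC · AB = -80/3]
   → D = (5, 17/3)

D = (5, 17/3)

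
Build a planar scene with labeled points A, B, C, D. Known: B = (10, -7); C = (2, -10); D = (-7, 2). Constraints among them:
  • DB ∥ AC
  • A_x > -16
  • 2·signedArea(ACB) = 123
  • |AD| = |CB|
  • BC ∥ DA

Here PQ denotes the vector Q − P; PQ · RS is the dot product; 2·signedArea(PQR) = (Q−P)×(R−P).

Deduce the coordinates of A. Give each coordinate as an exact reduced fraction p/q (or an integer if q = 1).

1. A_x = -15  [DB ∥ AC ∩ BC ∥ DA]
2. A_y = -1  [DB ∥ AC ∩ BC ∥ DA]
   → A = (-15, -1)

A = (-15, -1)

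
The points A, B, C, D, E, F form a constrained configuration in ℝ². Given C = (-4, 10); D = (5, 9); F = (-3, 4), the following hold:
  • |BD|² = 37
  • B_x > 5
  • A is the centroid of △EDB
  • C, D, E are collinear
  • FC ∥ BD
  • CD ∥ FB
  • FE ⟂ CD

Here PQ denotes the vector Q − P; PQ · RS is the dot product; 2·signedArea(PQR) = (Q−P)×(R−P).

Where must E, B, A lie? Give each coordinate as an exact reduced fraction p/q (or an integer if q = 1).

1. E_x = -193/82  [C, D, E are collinear ∩ FE ⟂ CD]
2. E_y = 805/82  [C, D, E are collinear ∩ FE ⟂ CD]
   → E = (-193/82, 805/82)
3. B_x = 6  [FC ∥ BD ∩ CD ∥ FB]
4. B_y = 3  [FC ∥ BD ∩ CD ∥ FB]
   → B = (6, 3)
5. A_x = 709/246  [A is the centroid of △EDB]
6. A_y = 1789/246  [A is the centroid of △EDB]
   → A = (709/246, 1789/246)

A = (709/246, 1789/246)
B = (6, 3)
E = (-193/82, 805/82)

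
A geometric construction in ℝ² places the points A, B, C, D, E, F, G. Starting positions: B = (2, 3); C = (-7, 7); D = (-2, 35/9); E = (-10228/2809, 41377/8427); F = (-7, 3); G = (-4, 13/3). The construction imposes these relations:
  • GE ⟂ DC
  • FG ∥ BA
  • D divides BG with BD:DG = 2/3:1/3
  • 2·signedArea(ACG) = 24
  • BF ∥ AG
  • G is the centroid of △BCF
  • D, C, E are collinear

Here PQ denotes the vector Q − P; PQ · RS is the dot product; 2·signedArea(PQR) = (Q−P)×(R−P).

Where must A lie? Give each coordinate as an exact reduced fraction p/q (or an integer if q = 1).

1. A_x = 5  [BF ∥ AG ∩ FG ∥ BA]
2. A_y = 13/3  [BF ∥ AG ∩ FG ∥ BA]
   → A = (5, 13/3)

A = (5, 13/3)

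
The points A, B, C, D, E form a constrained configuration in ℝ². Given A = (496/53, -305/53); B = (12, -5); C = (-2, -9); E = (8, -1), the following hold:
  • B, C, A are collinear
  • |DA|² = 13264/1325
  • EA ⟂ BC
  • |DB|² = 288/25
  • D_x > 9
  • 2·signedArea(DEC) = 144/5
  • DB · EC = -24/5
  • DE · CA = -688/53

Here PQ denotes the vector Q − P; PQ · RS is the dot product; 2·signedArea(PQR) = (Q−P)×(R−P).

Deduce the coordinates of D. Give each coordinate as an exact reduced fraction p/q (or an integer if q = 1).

D = (48/5, -13/5)

1. D_x = 48/5  [2·signedArea(DEC) = 144/5 ∩ DE · CA = -688/53]
2. D_y = -13/5  [2·signedArea(DEC) = 144/5 ∩ DE · CA = -688/53]
   → D = (48/5, -13/5)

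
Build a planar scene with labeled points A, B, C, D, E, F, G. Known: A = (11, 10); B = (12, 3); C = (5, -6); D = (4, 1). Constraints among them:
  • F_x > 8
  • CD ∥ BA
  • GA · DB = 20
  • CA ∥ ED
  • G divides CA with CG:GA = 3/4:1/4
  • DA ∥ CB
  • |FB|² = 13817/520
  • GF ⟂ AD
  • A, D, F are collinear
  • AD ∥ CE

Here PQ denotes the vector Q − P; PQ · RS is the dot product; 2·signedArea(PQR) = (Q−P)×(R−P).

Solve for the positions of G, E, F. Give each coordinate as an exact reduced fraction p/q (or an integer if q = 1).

E = (-2, -15)
F = (2209/260, 1763/260)
G = (19/2, 6)

1. G_x = 19/2  [G divides CA with CG:GA = 3/4:1/4]
2. G_y = 6  [G divides CA with CG:GA = 3/4:1/4]
   → G = (19/2, 6)
3. E_x = -2  [CA ∥ ED ∩ AD ∥ CE]
4. E_y = -15  [CA ∥ ED ∩ AD ∥ CE]
   → E = (-2, -15)
5. F_x = 2209/260  [A, D, F are collinear ∩ GF ⟂ AD]
6. F_y = 1763/260  [A, D, F are collinear ∩ GF ⟂ AD]
   → F = (2209/260, 1763/260)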